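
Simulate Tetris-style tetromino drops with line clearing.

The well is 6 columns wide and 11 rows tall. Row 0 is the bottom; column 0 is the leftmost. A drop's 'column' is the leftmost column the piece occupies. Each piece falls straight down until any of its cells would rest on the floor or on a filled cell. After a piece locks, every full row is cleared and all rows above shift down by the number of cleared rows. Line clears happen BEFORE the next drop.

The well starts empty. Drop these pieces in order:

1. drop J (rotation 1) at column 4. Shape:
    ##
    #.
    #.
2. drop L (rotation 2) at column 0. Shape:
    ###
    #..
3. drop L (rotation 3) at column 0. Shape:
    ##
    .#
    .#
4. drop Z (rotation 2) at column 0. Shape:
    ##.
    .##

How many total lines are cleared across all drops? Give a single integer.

Drop 1: J rot1 at col 4 lands with bottom-row=0; cleared 0 line(s) (total 0); column heights now [0 0 0 0 3 3], max=3
Drop 2: L rot2 at col 0 lands with bottom-row=0; cleared 0 line(s) (total 0); column heights now [2 2 2 0 3 3], max=3
Drop 3: L rot3 at col 0 lands with bottom-row=2; cleared 0 line(s) (total 0); column heights now [5 5 2 0 3 3], max=5
Drop 4: Z rot2 at col 0 lands with bottom-row=5; cleared 0 line(s) (total 0); column heights now [7 7 6 0 3 3], max=7

Answer: 0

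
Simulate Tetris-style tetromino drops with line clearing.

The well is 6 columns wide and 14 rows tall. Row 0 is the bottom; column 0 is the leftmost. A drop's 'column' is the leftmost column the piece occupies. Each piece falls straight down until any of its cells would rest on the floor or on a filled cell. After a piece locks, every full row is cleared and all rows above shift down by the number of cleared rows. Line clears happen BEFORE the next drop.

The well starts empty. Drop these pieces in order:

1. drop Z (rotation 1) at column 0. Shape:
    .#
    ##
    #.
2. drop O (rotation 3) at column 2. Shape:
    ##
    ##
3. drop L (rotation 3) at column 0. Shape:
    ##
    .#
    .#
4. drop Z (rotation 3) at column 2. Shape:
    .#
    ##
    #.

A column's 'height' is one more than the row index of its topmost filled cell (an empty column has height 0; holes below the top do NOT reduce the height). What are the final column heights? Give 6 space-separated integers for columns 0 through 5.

Answer: 6 6 4 5 0 0

Derivation:
Drop 1: Z rot1 at col 0 lands with bottom-row=0; cleared 0 line(s) (total 0); column heights now [2 3 0 0 0 0], max=3
Drop 2: O rot3 at col 2 lands with bottom-row=0; cleared 0 line(s) (total 0); column heights now [2 3 2 2 0 0], max=3
Drop 3: L rot3 at col 0 lands with bottom-row=3; cleared 0 line(s) (total 0); column heights now [6 6 2 2 0 0], max=6
Drop 4: Z rot3 at col 2 lands with bottom-row=2; cleared 0 line(s) (total 0); column heights now [6 6 4 5 0 0], max=6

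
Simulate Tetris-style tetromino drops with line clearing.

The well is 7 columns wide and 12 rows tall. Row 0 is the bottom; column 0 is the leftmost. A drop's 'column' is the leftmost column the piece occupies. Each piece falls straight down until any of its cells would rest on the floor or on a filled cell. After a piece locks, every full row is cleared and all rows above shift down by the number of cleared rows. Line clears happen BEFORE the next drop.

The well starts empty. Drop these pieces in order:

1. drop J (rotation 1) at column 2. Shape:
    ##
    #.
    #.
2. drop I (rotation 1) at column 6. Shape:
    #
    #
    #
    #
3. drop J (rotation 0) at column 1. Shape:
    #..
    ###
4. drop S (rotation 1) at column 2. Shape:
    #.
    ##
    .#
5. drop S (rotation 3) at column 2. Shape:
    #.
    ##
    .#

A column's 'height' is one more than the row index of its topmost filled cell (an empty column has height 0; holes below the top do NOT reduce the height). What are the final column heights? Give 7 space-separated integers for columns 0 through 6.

Answer: 0 5 9 8 0 0 4

Derivation:
Drop 1: J rot1 at col 2 lands with bottom-row=0; cleared 0 line(s) (total 0); column heights now [0 0 3 3 0 0 0], max=3
Drop 2: I rot1 at col 6 lands with bottom-row=0; cleared 0 line(s) (total 0); column heights now [0 0 3 3 0 0 4], max=4
Drop 3: J rot0 at col 1 lands with bottom-row=3; cleared 0 line(s) (total 0); column heights now [0 5 4 4 0 0 4], max=5
Drop 4: S rot1 at col 2 lands with bottom-row=4; cleared 0 line(s) (total 0); column heights now [0 5 7 6 0 0 4], max=7
Drop 5: S rot3 at col 2 lands with bottom-row=6; cleared 0 line(s) (total 0); column heights now [0 5 9 8 0 0 4], max=9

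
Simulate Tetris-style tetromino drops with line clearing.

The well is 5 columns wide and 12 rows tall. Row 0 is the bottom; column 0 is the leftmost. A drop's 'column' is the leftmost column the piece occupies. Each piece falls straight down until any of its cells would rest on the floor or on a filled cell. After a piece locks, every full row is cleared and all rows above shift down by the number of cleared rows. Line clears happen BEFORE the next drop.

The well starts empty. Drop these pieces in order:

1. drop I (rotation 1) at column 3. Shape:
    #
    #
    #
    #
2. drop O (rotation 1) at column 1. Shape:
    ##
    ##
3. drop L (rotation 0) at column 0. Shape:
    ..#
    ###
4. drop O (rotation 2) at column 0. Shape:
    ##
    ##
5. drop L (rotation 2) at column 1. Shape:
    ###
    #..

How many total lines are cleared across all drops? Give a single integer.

Drop 1: I rot1 at col 3 lands with bottom-row=0; cleared 0 line(s) (total 0); column heights now [0 0 0 4 0], max=4
Drop 2: O rot1 at col 1 lands with bottom-row=0; cleared 0 line(s) (total 0); column heights now [0 2 2 4 0], max=4
Drop 3: L rot0 at col 0 lands with bottom-row=2; cleared 0 line(s) (total 0); column heights now [3 3 4 4 0], max=4
Drop 4: O rot2 at col 0 lands with bottom-row=3; cleared 0 line(s) (total 0); column heights now [5 5 4 4 0], max=5
Drop 5: L rot2 at col 1 lands with bottom-row=5; cleared 0 line(s) (total 0); column heights now [5 7 7 7 0], max=7

Answer: 0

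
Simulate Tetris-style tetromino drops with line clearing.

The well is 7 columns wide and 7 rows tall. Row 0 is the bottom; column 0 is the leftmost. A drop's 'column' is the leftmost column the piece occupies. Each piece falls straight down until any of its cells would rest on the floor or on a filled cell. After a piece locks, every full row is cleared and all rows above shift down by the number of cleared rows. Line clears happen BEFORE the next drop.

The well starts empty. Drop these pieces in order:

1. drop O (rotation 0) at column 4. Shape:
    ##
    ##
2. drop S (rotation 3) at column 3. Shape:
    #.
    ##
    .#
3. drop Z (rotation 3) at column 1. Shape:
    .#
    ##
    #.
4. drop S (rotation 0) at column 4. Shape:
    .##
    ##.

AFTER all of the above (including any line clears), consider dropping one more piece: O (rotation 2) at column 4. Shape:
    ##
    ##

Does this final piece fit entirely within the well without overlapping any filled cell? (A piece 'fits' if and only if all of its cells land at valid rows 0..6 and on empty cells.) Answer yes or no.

Drop 1: O rot0 at col 4 lands with bottom-row=0; cleared 0 line(s) (total 0); column heights now [0 0 0 0 2 2 0], max=2
Drop 2: S rot3 at col 3 lands with bottom-row=2; cleared 0 line(s) (total 0); column heights now [0 0 0 5 4 2 0], max=5
Drop 3: Z rot3 at col 1 lands with bottom-row=0; cleared 0 line(s) (total 0); column heights now [0 2 3 5 4 2 0], max=5
Drop 4: S rot0 at col 4 lands with bottom-row=4; cleared 0 line(s) (total 0); column heights now [0 2 3 5 5 6 6], max=6
Test piece O rot2 at col 4 (width 2): heights before test = [0 2 3 5 5 6 6]; fits = False

Answer: no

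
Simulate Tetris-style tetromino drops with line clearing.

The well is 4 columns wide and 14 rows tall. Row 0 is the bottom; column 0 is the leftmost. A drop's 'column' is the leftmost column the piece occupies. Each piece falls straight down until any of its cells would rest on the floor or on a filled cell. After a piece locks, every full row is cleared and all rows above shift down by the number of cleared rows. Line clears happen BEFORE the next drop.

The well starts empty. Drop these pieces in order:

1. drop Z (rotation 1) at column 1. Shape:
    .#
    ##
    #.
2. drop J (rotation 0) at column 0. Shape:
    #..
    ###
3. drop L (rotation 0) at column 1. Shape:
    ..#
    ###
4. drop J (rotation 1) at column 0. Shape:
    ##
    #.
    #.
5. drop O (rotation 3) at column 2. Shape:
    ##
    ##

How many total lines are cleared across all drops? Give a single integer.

Drop 1: Z rot1 at col 1 lands with bottom-row=0; cleared 0 line(s) (total 0); column heights now [0 2 3 0], max=3
Drop 2: J rot0 at col 0 lands with bottom-row=3; cleared 0 line(s) (total 0); column heights now [5 4 4 0], max=5
Drop 3: L rot0 at col 1 lands with bottom-row=4; cleared 1 line(s) (total 1); column heights now [4 4 4 5], max=5
Drop 4: J rot1 at col 0 lands with bottom-row=4; cleared 0 line(s) (total 1); column heights now [7 7 4 5], max=7
Drop 5: O rot3 at col 2 lands with bottom-row=5; cleared 1 line(s) (total 2); column heights now [6 4 6 6], max=6

Answer: 2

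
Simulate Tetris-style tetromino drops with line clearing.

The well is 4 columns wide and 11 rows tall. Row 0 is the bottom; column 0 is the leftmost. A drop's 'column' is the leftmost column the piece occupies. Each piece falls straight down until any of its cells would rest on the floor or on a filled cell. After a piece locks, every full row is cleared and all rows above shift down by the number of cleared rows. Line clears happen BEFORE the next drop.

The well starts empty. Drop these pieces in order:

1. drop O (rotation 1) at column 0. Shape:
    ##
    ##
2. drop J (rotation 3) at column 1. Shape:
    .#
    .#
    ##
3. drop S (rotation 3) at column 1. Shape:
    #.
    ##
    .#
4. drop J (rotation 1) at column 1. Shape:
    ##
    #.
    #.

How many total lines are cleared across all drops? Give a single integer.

Drop 1: O rot1 at col 0 lands with bottom-row=0; cleared 0 line(s) (total 0); column heights now [2 2 0 0], max=2
Drop 2: J rot3 at col 1 lands with bottom-row=2; cleared 0 line(s) (total 0); column heights now [2 3 5 0], max=5
Drop 3: S rot3 at col 1 lands with bottom-row=5; cleared 0 line(s) (total 0); column heights now [2 8 7 0], max=8
Drop 4: J rot1 at col 1 lands with bottom-row=8; cleared 0 line(s) (total 0); column heights now [2 11 11 0], max=11

Answer: 0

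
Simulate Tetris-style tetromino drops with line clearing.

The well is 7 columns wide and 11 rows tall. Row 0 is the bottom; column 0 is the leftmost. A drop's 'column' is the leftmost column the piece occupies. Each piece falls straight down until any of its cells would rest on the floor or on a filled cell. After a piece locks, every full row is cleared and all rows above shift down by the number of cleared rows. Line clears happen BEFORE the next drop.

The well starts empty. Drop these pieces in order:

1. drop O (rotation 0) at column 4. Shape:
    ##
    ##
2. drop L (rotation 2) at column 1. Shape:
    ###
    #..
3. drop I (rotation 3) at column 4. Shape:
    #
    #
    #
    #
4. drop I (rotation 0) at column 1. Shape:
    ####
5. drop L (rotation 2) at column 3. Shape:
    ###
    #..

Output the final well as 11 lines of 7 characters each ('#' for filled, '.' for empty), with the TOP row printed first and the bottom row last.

Answer: .......
.......
...###.
...#...
.####..
....#..
....#..
....#..
....#..
.#####.
.#..##.

Derivation:
Drop 1: O rot0 at col 4 lands with bottom-row=0; cleared 0 line(s) (total 0); column heights now [0 0 0 0 2 2 0], max=2
Drop 2: L rot2 at col 1 lands with bottom-row=0; cleared 0 line(s) (total 0); column heights now [0 2 2 2 2 2 0], max=2
Drop 3: I rot3 at col 4 lands with bottom-row=2; cleared 0 line(s) (total 0); column heights now [0 2 2 2 6 2 0], max=6
Drop 4: I rot0 at col 1 lands with bottom-row=6; cleared 0 line(s) (total 0); column heights now [0 7 7 7 7 2 0], max=7
Drop 5: L rot2 at col 3 lands with bottom-row=7; cleared 0 line(s) (total 0); column heights now [0 7 7 9 9 9 0], max=9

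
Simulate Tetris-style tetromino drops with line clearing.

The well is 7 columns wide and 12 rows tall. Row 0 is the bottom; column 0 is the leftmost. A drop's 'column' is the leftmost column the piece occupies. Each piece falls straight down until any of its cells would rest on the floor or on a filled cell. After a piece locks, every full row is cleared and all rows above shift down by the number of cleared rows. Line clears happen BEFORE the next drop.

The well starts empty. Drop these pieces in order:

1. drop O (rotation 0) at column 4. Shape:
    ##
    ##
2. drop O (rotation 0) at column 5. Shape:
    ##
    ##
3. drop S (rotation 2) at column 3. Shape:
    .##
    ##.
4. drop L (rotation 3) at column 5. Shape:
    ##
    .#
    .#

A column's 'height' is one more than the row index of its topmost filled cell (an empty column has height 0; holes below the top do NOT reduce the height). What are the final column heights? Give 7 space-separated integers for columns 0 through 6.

Drop 1: O rot0 at col 4 lands with bottom-row=0; cleared 0 line(s) (total 0); column heights now [0 0 0 0 2 2 0], max=2
Drop 2: O rot0 at col 5 lands with bottom-row=2; cleared 0 line(s) (total 0); column heights now [0 0 0 0 2 4 4], max=4
Drop 3: S rot2 at col 3 lands with bottom-row=3; cleared 0 line(s) (total 0); column heights now [0 0 0 4 5 5 4], max=5
Drop 4: L rot3 at col 5 lands with bottom-row=4; cleared 0 line(s) (total 0); column heights now [0 0 0 4 5 7 7], max=7

Answer: 0 0 0 4 5 7 7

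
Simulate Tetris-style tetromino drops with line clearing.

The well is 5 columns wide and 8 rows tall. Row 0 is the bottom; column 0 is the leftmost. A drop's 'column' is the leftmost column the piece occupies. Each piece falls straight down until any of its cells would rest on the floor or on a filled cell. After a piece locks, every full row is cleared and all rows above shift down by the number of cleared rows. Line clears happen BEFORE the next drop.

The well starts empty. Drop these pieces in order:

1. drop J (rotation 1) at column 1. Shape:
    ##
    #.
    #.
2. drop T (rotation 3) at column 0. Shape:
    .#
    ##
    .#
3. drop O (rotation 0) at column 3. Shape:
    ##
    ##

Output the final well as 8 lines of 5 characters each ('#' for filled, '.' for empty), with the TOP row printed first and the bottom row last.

Drop 1: J rot1 at col 1 lands with bottom-row=0; cleared 0 line(s) (total 0); column heights now [0 3 3 0 0], max=3
Drop 2: T rot3 at col 0 lands with bottom-row=3; cleared 0 line(s) (total 0); column heights now [5 6 3 0 0], max=6
Drop 3: O rot0 at col 3 lands with bottom-row=0; cleared 0 line(s) (total 0); column heights now [5 6 3 2 2], max=6

Answer: .....
.....
.#...
##...
.#...
.##..
.#.##
.#.##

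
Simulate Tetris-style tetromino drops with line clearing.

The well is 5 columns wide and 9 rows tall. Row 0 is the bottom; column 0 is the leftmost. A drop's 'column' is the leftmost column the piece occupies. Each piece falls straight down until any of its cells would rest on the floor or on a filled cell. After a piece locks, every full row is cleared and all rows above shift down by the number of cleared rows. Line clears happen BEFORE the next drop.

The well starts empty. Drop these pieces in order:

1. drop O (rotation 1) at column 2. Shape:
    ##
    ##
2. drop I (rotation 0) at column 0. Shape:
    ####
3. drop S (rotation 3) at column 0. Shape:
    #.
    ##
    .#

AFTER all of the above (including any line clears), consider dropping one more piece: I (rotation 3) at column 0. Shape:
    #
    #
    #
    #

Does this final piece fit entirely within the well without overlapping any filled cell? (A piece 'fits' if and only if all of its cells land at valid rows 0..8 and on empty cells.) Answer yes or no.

Drop 1: O rot1 at col 2 lands with bottom-row=0; cleared 0 line(s) (total 0); column heights now [0 0 2 2 0], max=2
Drop 2: I rot0 at col 0 lands with bottom-row=2; cleared 0 line(s) (total 0); column heights now [3 3 3 3 0], max=3
Drop 3: S rot3 at col 0 lands with bottom-row=3; cleared 0 line(s) (total 0); column heights now [6 5 3 3 0], max=6
Test piece I rot3 at col 0 (width 1): heights before test = [6 5 3 3 0]; fits = False

Answer: no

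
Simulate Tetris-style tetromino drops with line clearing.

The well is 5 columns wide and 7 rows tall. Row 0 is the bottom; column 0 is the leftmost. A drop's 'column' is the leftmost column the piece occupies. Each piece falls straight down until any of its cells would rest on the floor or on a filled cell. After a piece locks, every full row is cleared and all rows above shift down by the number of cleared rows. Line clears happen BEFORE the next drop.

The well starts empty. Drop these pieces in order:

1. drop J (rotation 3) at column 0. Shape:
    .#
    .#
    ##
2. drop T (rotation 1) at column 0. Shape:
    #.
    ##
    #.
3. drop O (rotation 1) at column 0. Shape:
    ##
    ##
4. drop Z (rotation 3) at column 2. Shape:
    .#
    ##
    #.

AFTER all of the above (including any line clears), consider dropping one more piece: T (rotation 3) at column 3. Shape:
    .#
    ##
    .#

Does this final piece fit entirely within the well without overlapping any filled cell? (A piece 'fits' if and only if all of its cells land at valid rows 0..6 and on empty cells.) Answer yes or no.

Answer: yes

Derivation:
Drop 1: J rot3 at col 0 lands with bottom-row=0; cleared 0 line(s) (total 0); column heights now [1 3 0 0 0], max=3
Drop 2: T rot1 at col 0 lands with bottom-row=2; cleared 0 line(s) (total 0); column heights now [5 4 0 0 0], max=5
Drop 3: O rot1 at col 0 lands with bottom-row=5; cleared 0 line(s) (total 0); column heights now [7 7 0 0 0], max=7
Drop 4: Z rot3 at col 2 lands with bottom-row=0; cleared 0 line(s) (total 0); column heights now [7 7 2 3 0], max=7
Test piece T rot3 at col 3 (width 2): heights before test = [7 7 2 3 0]; fits = True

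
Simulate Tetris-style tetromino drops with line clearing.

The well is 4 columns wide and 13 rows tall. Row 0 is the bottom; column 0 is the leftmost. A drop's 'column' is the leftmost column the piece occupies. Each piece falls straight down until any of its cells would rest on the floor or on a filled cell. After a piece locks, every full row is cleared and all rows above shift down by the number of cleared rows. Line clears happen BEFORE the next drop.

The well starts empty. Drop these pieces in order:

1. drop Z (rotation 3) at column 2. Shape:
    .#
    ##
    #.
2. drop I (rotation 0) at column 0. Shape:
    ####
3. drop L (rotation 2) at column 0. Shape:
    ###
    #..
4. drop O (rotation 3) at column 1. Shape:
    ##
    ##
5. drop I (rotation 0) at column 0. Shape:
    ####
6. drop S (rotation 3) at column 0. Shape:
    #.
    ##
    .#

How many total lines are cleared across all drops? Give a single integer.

Drop 1: Z rot3 at col 2 lands with bottom-row=0; cleared 0 line(s) (total 0); column heights now [0 0 2 3], max=3
Drop 2: I rot0 at col 0 lands with bottom-row=3; cleared 1 line(s) (total 1); column heights now [0 0 2 3], max=3
Drop 3: L rot2 at col 0 lands with bottom-row=1; cleared 1 line(s) (total 2); column heights now [2 0 2 2], max=2
Drop 4: O rot3 at col 1 lands with bottom-row=2; cleared 0 line(s) (total 2); column heights now [2 4 4 2], max=4
Drop 5: I rot0 at col 0 lands with bottom-row=4; cleared 1 line(s) (total 3); column heights now [2 4 4 2], max=4
Drop 6: S rot3 at col 0 lands with bottom-row=4; cleared 0 line(s) (total 3); column heights now [7 6 4 2], max=7

Answer: 3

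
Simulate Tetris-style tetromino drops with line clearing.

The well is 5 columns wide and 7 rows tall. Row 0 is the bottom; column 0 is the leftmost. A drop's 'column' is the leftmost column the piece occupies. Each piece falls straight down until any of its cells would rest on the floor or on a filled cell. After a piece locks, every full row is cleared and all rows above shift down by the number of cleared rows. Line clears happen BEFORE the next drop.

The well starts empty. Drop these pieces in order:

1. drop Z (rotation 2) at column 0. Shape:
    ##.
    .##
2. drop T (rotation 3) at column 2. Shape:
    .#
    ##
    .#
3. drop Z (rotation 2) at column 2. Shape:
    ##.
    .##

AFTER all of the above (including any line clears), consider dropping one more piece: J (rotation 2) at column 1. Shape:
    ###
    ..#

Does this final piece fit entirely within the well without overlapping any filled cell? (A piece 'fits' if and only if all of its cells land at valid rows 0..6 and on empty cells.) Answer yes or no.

Drop 1: Z rot2 at col 0 lands with bottom-row=0; cleared 0 line(s) (total 0); column heights now [2 2 1 0 0], max=2
Drop 2: T rot3 at col 2 lands with bottom-row=0; cleared 0 line(s) (total 0); column heights now [2 2 2 3 0], max=3
Drop 3: Z rot2 at col 2 lands with bottom-row=3; cleared 0 line(s) (total 0); column heights now [2 2 5 5 4], max=5
Test piece J rot2 at col 1 (width 3): heights before test = [2 2 5 5 4]; fits = True

Answer: yes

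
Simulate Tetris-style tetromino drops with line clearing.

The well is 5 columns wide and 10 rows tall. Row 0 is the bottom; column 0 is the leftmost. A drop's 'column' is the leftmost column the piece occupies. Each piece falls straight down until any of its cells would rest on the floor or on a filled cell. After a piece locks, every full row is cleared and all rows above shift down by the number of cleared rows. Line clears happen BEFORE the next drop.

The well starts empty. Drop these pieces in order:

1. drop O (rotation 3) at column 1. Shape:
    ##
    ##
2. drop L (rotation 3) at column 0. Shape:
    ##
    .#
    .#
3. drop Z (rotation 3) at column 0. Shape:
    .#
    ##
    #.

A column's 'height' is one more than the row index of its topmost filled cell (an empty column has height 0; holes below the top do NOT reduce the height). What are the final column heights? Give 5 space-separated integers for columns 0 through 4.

Answer: 7 8 2 0 0

Derivation:
Drop 1: O rot3 at col 1 lands with bottom-row=0; cleared 0 line(s) (total 0); column heights now [0 2 2 0 0], max=2
Drop 2: L rot3 at col 0 lands with bottom-row=2; cleared 0 line(s) (total 0); column heights now [5 5 2 0 0], max=5
Drop 3: Z rot3 at col 0 lands with bottom-row=5; cleared 0 line(s) (total 0); column heights now [7 8 2 0 0], max=8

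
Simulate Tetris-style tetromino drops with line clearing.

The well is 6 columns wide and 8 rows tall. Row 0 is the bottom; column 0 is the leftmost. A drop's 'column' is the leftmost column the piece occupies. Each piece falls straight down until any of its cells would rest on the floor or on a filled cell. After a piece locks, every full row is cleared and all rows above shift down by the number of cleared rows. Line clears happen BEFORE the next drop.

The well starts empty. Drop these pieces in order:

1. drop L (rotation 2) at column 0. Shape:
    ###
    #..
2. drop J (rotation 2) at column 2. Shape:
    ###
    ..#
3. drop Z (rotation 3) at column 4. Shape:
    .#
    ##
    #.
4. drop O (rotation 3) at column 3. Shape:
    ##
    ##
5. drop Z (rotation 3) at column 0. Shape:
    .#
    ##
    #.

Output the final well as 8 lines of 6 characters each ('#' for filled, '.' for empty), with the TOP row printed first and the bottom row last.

Drop 1: L rot2 at col 0 lands with bottom-row=0; cleared 0 line(s) (total 0); column heights now [2 2 2 0 0 0], max=2
Drop 2: J rot2 at col 2 lands with bottom-row=1; cleared 0 line(s) (total 0); column heights now [2 2 3 3 3 0], max=3
Drop 3: Z rot3 at col 4 lands with bottom-row=3; cleared 0 line(s) (total 0); column heights now [2 2 3 3 5 6], max=6
Drop 4: O rot3 at col 3 lands with bottom-row=5; cleared 0 line(s) (total 0); column heights now [2 2 3 7 7 6], max=7
Drop 5: Z rot3 at col 0 lands with bottom-row=2; cleared 0 line(s) (total 0); column heights now [4 5 3 7 7 6], max=7

Answer: ......
...##.
...###
.#..##
##..#.
#.###.
###.#.
#.....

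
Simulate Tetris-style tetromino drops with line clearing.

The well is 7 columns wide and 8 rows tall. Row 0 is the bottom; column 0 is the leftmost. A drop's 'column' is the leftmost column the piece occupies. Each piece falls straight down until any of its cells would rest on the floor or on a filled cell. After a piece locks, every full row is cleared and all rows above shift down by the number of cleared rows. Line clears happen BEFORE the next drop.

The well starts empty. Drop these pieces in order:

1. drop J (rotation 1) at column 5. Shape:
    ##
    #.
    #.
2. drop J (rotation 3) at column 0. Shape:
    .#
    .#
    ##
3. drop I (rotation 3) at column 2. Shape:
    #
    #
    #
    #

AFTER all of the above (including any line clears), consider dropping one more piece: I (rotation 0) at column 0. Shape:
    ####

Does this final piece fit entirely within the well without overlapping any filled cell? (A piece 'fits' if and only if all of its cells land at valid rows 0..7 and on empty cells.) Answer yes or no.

Drop 1: J rot1 at col 5 lands with bottom-row=0; cleared 0 line(s) (total 0); column heights now [0 0 0 0 0 3 3], max=3
Drop 2: J rot3 at col 0 lands with bottom-row=0; cleared 0 line(s) (total 0); column heights now [1 3 0 0 0 3 3], max=3
Drop 3: I rot3 at col 2 lands with bottom-row=0; cleared 0 line(s) (total 0); column heights now [1 3 4 0 0 3 3], max=4
Test piece I rot0 at col 0 (width 4): heights before test = [1 3 4 0 0 3 3]; fits = True

Answer: yes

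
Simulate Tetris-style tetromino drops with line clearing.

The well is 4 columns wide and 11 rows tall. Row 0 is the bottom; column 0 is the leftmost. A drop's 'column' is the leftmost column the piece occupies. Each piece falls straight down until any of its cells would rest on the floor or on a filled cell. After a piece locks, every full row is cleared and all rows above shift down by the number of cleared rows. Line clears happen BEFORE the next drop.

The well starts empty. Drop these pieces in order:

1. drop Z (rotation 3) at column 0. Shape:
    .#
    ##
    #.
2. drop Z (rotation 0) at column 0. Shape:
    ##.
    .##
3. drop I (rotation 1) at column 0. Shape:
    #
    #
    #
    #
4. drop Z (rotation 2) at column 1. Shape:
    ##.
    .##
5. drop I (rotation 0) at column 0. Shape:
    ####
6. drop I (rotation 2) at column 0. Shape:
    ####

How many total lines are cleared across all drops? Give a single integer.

Answer: 3

Derivation:
Drop 1: Z rot3 at col 0 lands with bottom-row=0; cleared 0 line(s) (total 0); column heights now [2 3 0 0], max=3
Drop 2: Z rot0 at col 0 lands with bottom-row=3; cleared 0 line(s) (total 0); column heights now [5 5 4 0], max=5
Drop 3: I rot1 at col 0 lands with bottom-row=5; cleared 0 line(s) (total 0); column heights now [9 5 4 0], max=9
Drop 4: Z rot2 at col 1 lands with bottom-row=4; cleared 1 line(s) (total 1); column heights now [8 5 5 0], max=8
Drop 5: I rot0 at col 0 lands with bottom-row=8; cleared 1 line(s) (total 2); column heights now [8 5 5 0], max=8
Drop 6: I rot2 at col 0 lands with bottom-row=8; cleared 1 line(s) (total 3); column heights now [8 5 5 0], max=8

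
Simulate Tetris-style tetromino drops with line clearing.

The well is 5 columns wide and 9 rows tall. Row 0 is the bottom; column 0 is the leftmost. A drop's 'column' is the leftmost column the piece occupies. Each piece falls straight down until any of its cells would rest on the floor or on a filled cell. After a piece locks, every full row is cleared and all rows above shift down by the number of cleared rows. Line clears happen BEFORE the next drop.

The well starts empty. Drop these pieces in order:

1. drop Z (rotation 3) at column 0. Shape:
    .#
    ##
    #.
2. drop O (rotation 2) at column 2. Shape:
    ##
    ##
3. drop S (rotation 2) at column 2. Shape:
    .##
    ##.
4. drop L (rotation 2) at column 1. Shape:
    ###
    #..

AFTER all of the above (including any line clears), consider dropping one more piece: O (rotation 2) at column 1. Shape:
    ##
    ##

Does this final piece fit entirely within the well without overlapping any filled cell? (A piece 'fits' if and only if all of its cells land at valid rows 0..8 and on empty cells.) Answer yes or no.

Drop 1: Z rot3 at col 0 lands with bottom-row=0; cleared 0 line(s) (total 0); column heights now [2 3 0 0 0], max=3
Drop 2: O rot2 at col 2 lands with bottom-row=0; cleared 0 line(s) (total 0); column heights now [2 3 2 2 0], max=3
Drop 3: S rot2 at col 2 lands with bottom-row=2; cleared 0 line(s) (total 0); column heights now [2 3 3 4 4], max=4
Drop 4: L rot2 at col 1 lands with bottom-row=3; cleared 0 line(s) (total 0); column heights now [2 5 5 5 4], max=5
Test piece O rot2 at col 1 (width 2): heights before test = [2 5 5 5 4]; fits = True

Answer: yes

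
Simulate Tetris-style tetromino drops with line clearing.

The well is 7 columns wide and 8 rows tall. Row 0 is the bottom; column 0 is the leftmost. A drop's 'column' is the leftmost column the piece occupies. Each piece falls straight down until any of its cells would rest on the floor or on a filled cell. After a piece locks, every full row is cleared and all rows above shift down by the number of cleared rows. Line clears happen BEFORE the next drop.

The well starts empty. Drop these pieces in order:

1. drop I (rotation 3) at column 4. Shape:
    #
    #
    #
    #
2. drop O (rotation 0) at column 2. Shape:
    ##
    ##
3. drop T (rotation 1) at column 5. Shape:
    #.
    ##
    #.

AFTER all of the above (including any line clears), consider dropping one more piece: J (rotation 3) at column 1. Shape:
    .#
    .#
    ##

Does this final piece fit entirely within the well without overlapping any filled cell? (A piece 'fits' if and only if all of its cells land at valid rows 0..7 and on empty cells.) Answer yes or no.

Drop 1: I rot3 at col 4 lands with bottom-row=0; cleared 0 line(s) (total 0); column heights now [0 0 0 0 4 0 0], max=4
Drop 2: O rot0 at col 2 lands with bottom-row=0; cleared 0 line(s) (total 0); column heights now [0 0 2 2 4 0 0], max=4
Drop 3: T rot1 at col 5 lands with bottom-row=0; cleared 0 line(s) (total 0); column heights now [0 0 2 2 4 3 2], max=4
Test piece J rot3 at col 1 (width 2): heights before test = [0 0 2 2 4 3 2]; fits = True

Answer: yes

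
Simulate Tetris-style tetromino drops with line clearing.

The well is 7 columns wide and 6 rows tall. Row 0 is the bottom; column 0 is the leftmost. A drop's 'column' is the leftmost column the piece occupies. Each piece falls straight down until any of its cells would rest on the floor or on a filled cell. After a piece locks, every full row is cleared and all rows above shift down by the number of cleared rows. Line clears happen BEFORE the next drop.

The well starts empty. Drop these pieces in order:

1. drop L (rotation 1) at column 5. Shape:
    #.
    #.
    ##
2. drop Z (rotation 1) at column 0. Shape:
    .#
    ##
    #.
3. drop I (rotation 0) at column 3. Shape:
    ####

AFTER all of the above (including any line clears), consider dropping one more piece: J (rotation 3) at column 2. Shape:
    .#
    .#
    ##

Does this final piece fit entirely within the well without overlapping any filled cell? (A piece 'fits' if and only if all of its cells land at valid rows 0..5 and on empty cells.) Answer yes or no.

Drop 1: L rot1 at col 5 lands with bottom-row=0; cleared 0 line(s) (total 0); column heights now [0 0 0 0 0 3 1], max=3
Drop 2: Z rot1 at col 0 lands with bottom-row=0; cleared 0 line(s) (total 0); column heights now [2 3 0 0 0 3 1], max=3
Drop 3: I rot0 at col 3 lands with bottom-row=3; cleared 0 line(s) (total 0); column heights now [2 3 0 4 4 4 4], max=4
Test piece J rot3 at col 2 (width 2): heights before test = [2 3 0 4 4 4 4]; fits = False

Answer: no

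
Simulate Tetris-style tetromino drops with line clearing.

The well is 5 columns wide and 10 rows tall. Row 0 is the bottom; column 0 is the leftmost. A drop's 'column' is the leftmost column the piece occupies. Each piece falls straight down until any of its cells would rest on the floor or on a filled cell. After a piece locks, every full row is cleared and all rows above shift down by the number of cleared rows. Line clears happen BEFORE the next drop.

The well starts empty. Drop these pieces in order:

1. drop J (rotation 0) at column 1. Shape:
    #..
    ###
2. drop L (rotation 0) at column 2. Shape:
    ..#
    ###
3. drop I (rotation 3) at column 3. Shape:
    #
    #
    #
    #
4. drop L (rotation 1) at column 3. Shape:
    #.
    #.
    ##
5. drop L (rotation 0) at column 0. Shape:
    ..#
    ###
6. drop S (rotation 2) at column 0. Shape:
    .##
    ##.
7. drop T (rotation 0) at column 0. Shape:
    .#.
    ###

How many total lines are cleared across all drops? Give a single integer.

Answer: 1

Derivation:
Drop 1: J rot0 at col 1 lands with bottom-row=0; cleared 0 line(s) (total 0); column heights now [0 2 1 1 0], max=2
Drop 2: L rot0 at col 2 lands with bottom-row=1; cleared 0 line(s) (total 0); column heights now [0 2 2 2 3], max=3
Drop 3: I rot3 at col 3 lands with bottom-row=2; cleared 0 line(s) (total 0); column heights now [0 2 2 6 3], max=6
Drop 4: L rot1 at col 3 lands with bottom-row=6; cleared 0 line(s) (total 0); column heights now [0 2 2 9 7], max=9
Drop 5: L rot0 at col 0 lands with bottom-row=2; cleared 1 line(s) (total 1); column heights now [0 2 3 8 6], max=8
Drop 6: S rot2 at col 0 lands with bottom-row=2; cleared 0 line(s) (total 1); column heights now [3 4 4 8 6], max=8
Drop 7: T rot0 at col 0 lands with bottom-row=4; cleared 0 line(s) (total 1); column heights now [5 6 5 8 6], max=8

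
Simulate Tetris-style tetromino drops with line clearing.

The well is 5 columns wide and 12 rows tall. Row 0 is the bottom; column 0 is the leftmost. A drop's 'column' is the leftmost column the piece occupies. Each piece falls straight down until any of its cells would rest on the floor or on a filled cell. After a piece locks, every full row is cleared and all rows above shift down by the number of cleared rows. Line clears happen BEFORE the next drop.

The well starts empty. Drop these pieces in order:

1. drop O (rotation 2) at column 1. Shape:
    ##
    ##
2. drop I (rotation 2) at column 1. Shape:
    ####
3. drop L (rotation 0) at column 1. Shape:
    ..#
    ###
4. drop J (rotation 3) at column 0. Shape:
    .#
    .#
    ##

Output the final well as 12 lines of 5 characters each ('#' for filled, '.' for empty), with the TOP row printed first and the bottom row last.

Answer: .....
.....
.....
.....
.....
.#...
.#...
##.#.
.###.
.####
.##..
.##..

Derivation:
Drop 1: O rot2 at col 1 lands with bottom-row=0; cleared 0 line(s) (total 0); column heights now [0 2 2 0 0], max=2
Drop 2: I rot2 at col 1 lands with bottom-row=2; cleared 0 line(s) (total 0); column heights now [0 3 3 3 3], max=3
Drop 3: L rot0 at col 1 lands with bottom-row=3; cleared 0 line(s) (total 0); column heights now [0 4 4 5 3], max=5
Drop 4: J rot3 at col 0 lands with bottom-row=4; cleared 0 line(s) (total 0); column heights now [5 7 4 5 3], max=7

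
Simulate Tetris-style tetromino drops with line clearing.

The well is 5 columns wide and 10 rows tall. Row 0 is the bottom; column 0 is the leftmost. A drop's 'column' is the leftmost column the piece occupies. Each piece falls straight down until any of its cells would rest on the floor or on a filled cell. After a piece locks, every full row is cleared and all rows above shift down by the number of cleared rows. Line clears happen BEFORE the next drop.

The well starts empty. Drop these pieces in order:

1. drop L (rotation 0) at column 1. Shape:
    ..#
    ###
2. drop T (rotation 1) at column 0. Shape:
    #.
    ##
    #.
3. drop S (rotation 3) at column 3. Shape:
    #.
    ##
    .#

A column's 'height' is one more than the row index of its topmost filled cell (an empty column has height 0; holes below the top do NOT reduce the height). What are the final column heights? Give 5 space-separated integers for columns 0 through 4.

Drop 1: L rot0 at col 1 lands with bottom-row=0; cleared 0 line(s) (total 0); column heights now [0 1 1 2 0], max=2
Drop 2: T rot1 at col 0 lands with bottom-row=0; cleared 0 line(s) (total 0); column heights now [3 2 1 2 0], max=3
Drop 3: S rot3 at col 3 lands with bottom-row=1; cleared 0 line(s) (total 0); column heights now [3 2 1 4 3], max=4

Answer: 3 2 1 4 3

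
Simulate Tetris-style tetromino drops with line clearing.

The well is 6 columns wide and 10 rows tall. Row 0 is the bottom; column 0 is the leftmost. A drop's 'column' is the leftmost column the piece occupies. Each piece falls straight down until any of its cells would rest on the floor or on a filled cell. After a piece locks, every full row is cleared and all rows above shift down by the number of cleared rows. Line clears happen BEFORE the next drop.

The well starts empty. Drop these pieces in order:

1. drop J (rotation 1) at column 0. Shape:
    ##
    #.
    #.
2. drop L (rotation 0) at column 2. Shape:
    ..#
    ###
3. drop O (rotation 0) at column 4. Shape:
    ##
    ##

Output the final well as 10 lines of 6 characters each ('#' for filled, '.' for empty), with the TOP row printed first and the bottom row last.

Drop 1: J rot1 at col 0 lands with bottom-row=0; cleared 0 line(s) (total 0); column heights now [3 3 0 0 0 0], max=3
Drop 2: L rot0 at col 2 lands with bottom-row=0; cleared 0 line(s) (total 0); column heights now [3 3 1 1 2 0], max=3
Drop 3: O rot0 at col 4 lands with bottom-row=2; cleared 0 line(s) (total 0); column heights now [3 3 1 1 4 4], max=4

Answer: ......
......
......
......
......
......
....##
##..##
#...#.
#.###.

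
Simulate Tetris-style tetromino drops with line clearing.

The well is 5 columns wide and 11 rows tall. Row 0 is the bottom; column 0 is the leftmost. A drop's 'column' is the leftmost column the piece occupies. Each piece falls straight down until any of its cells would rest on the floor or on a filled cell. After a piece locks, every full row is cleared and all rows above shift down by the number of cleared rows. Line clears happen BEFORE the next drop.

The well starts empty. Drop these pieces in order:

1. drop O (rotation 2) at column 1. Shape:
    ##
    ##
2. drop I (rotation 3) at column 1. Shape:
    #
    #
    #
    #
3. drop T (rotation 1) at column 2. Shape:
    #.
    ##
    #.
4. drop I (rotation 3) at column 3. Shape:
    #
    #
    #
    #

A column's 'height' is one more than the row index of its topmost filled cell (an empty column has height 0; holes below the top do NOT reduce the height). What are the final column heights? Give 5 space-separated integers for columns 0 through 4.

Answer: 0 6 5 8 0

Derivation:
Drop 1: O rot2 at col 1 lands with bottom-row=0; cleared 0 line(s) (total 0); column heights now [0 2 2 0 0], max=2
Drop 2: I rot3 at col 1 lands with bottom-row=2; cleared 0 line(s) (total 0); column heights now [0 6 2 0 0], max=6
Drop 3: T rot1 at col 2 lands with bottom-row=2; cleared 0 line(s) (total 0); column heights now [0 6 5 4 0], max=6
Drop 4: I rot3 at col 3 lands with bottom-row=4; cleared 0 line(s) (total 0); column heights now [0 6 5 8 0], max=8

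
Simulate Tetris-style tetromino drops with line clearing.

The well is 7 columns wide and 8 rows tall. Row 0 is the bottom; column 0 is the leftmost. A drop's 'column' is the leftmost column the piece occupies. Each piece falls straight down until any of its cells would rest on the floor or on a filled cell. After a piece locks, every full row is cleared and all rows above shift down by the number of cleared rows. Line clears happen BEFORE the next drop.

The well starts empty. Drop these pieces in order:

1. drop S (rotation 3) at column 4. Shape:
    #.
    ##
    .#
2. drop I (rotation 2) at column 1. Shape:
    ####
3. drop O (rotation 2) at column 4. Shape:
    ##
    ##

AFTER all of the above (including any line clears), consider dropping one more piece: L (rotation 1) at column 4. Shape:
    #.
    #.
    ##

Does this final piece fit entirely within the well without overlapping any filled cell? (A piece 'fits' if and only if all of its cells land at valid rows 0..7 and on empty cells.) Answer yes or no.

Drop 1: S rot3 at col 4 lands with bottom-row=0; cleared 0 line(s) (total 0); column heights now [0 0 0 0 3 2 0], max=3
Drop 2: I rot2 at col 1 lands with bottom-row=3; cleared 0 line(s) (total 0); column heights now [0 4 4 4 4 2 0], max=4
Drop 3: O rot2 at col 4 lands with bottom-row=4; cleared 0 line(s) (total 0); column heights now [0 4 4 4 6 6 0], max=6
Test piece L rot1 at col 4 (width 2): heights before test = [0 4 4 4 6 6 0]; fits = False

Answer: no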